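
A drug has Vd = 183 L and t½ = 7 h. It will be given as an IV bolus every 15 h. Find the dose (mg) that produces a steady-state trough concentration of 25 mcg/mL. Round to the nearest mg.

τ/t½ = 15/7 ≈ 2.1429, so f = (1/2)^(15/7) ≈ 0.226431.
Cmin,ss = (D/Vd)·f/(1−f), so D = Cmin,ss·Vd·(1−f)/f.
D = 25 × 183 × (1−f)/f ≈ 25 × 183 × 3.41636 ≈ 15629.85 mg.

15630 mg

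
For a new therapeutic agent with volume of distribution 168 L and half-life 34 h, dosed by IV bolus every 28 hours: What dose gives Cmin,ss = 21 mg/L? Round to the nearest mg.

τ/t½ = 28/34 ≈ 0.82353, so f = (1/2)^(28/34) ≈ 0.565058.
Cmin,ss = (D/Vd)·f/(1−f), so D = Cmin,ss·Vd·(1−f)/f.
D = 21 × 168 × (1−f)/f ≈ 21 × 168 × 0.76973 ≈ 2715.61 mg.

2716 mg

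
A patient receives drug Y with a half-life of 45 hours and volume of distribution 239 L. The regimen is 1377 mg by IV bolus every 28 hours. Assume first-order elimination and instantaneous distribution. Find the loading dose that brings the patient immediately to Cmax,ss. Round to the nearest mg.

f = (1/2)^(28/45) ≈ 0.649669; accumulation ratio R = 1/(1−f) ≈ 2.85444.
Loading dose to hit Cmax,ss on first dose: D_load = D_maint·R ≈ 1377 × 2.85444 ≈ 3930.56 mg.

3931 mg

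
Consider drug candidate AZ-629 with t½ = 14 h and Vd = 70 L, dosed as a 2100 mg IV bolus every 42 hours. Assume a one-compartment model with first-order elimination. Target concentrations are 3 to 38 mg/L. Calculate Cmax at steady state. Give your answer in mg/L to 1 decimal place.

The dosing interval is 3 half-lives, so f = 2^(−3) = 0.125.
At steady state, R = 1/(1 − 0.125) = 8/7.
Single-dose peak C₀ = D/Vd = 2100/70 = 30 mg/L.
Steady-state peak Cmax,ss = C₀·R = 30 × 8/7 ≈ 34.286 mg/L.
Peak 34.3 mg/L vs MTC 38 mg/L: below toxic threshold.

34.3 mg/L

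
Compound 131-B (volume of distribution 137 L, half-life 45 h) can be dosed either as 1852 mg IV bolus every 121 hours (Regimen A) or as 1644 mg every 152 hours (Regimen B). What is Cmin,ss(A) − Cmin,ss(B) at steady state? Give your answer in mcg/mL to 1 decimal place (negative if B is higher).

1.2 mcg/mL

Regimen A: f = (1/2)^(121/45) ≈ 0.1551; Cmin,ss = (1852/137)·f/(1−f) ≈ 2.482 mcg/mL.
Regimen B: f = (1/2)^(152/45) ≈ 0.0962; Cmin,ss = (1644/137)·f/(1−f) ≈ 1.277 mcg/mL.
Difference ≈ 2.482 − 1.277 ≈ 1.205 mcg/mL.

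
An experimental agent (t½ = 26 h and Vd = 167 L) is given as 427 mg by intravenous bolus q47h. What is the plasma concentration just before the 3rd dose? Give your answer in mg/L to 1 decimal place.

f = (1/2)^(τ/t½) = (1/2)^(47/26) ≈ 0.2856.
C₀ = D/Vd = 427/167 ≈ 2.557 mg/L.
Before the 3rd dose, 2 doses have been given. Superposition: Cmin = C₀·(f + f²).
≈ 2.557 × (0.2856 + 0.0816) ≈ 2.557 × 0.3672 ≈ 0.939 mg/L.

0.9 mg/L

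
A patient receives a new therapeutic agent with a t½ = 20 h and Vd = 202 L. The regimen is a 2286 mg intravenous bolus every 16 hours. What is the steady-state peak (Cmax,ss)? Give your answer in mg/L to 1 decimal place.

26.6 mg/L

Over one 16-h interval, 16/20 ≈ 0.8 half-lives elapse, leaving f ≈ 0.5743 of each dose.
Accumulation ratio R = 1/(1 − f) ≈ 1/0.4257 ≈ 2.3491.
Each bolus raises the concentration by D/Vd = 2286/202 ≈ 11.317 mg/L.
Steady-state peak Cmax,ss = C₀·R ≈ 11.317 × 2.3491 ≈ 26.585 mg/L.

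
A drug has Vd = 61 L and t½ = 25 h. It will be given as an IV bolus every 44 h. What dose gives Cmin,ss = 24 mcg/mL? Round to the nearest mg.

τ/t½ = 44/25 ≈ 1.76, so f = (1/2)^(44/25) ≈ 0.295248.
Cmin,ss = (D/Vd)·f/(1−f), so D = Cmin,ss·Vd·(1−f)/f.
D = 24 × 61 × (1−f)/f ≈ 24 × 61 × 2.38698 ≈ 3494.54 mg.

3495 mg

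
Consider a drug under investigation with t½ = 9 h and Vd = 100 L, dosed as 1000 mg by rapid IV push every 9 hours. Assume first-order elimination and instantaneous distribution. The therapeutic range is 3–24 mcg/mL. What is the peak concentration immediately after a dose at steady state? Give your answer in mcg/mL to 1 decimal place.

The dosing interval is 1 half-life, so f = 2^(−1) = 0.5.
Accumulation ratio R = 1/(1 − f) = 1/0.5 = 2/1.
Single-dose peak C₀ = D/Vd = 1000/100 = 10 mcg/mL.
Steady-state peak Cmax,ss = C₀·R = 10 × 2/1 ≈ 20.000 mcg/mL.
Peak 20.0 mcg/mL vs MTC 24 mcg/mL: below toxic threshold.

20.0 mcg/mL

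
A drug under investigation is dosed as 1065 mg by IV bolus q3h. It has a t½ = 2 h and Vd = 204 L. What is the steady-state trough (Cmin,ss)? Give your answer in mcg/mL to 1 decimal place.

k = ln2/t½ = ln2/2 ≈ 0.346574 h⁻¹; fraction remaining f = e^(−kτ) = e^(−0.346574×3) ≈ 0.3536.
At steady state, accumulation factor R = 1/(1 − e^(−kτ)) ≈ 1.5470.
Single-dose peak C₀ = D/Vd = 1065/204 ≈ 5.221 mcg/mL.
Cmax,ss = C₀/(1 − f) ≈ 5.221/0.6464 ≈ 8.077 mcg/mL.
One interval later, Cmin,ss = Cmax,ss·e^(−kτ) ≈ 8.077 × 0.3536 ≈ 2.856 mcg/mL.

2.9 mcg/mL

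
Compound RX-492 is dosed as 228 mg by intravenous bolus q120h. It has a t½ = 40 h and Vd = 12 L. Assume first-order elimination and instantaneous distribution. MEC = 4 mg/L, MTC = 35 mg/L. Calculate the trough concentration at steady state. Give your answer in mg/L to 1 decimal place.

The dosing interval is 3 half-lives, so f = 2^(−3) = 0.125.
Accumulation ratio R = 1/(1 − f) = 1/0.875 = 8/7.
Single-dose peak C₀ = D/Vd = 228/12 = 19 mg/L.
Steady-state peak Cmax,ss = C₀·R = 19 × 8/7 ≈ 21.714 mg/L.
Steady-state trough Cmin,ss = Cmax,ss·f ≈ 21.714 × 0.125 ≈ 2.714 mg/L.
Trough 2.7 mg/L vs MEC 4 mg/L: subtherapeutic.

2.7 mg/L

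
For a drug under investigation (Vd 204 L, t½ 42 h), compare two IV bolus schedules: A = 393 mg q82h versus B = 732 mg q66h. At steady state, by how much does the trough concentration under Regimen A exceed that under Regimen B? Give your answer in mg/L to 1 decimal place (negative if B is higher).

-1.1 mg/L

Regimen A: f = (1/2)^(82/42) ≈ 0.2584; Cmin,ss = (393/204)·f/(1−f) ≈ 0.671 mg/L.
Regimen B: f = (1/2)^(66/42) ≈ 0.3365; Cmin,ss = (732/204)·f/(1−f) ≈ 1.820 mg/L.
Difference ≈ 0.671 − 1.820 ≈ -1.149 mg/L.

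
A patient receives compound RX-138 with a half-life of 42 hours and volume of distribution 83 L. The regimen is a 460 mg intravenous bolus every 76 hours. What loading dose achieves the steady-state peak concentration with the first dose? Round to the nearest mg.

644 mg

f = (1/2)^(76/42) ≈ 0.285285; accumulation ratio R = 1/(1−f) ≈ 1.39916.
Loading dose to hit Cmax,ss on first dose: D_load = D_maint·R ≈ 460 × 1.39916 ≈ 643.61 mg.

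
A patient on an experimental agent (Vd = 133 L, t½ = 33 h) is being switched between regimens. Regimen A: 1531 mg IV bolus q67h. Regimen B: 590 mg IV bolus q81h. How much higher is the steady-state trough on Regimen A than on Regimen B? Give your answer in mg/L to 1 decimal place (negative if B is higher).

2.7 mg/L

Regimen A: f = (1/2)^(67/33) ≈ 0.2448; Cmin,ss = (1531/133)·f/(1−f) ≈ 3.731 mg/L.
Regimen B: f = (1/2)^(81/33) ≈ 0.1824; Cmin,ss = (590/133)·f/(1−f) ≈ 0.990 mg/L.
Difference ≈ 3.731 − 0.990 ≈ 2.741 mg/L.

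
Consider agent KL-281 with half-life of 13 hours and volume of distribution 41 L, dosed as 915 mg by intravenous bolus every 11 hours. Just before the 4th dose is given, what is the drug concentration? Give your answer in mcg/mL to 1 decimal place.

23.2 mcg/mL

f = (1/2)^(τ/t½) = (1/2)^(11/13) ≈ 0.5563.
C₀ = D/Vd = 915/41 ≈ 22.317 mcg/mL.
Before the 4th dose, 3 doses have been given. Superposition: Cmin = C₀·(f + f² + … + f^3).
≈ 22.317 × (0.5563 + 0.3095 + 0.1722) ≈ 22.317 × 1.0380 ≈ 23.165 mcg/mL.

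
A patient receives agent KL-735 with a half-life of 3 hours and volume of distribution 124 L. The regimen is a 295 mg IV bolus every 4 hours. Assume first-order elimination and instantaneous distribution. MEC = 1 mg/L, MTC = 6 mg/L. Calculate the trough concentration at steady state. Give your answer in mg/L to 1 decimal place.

k = ln2/t½ = ln2/3 ≈ 0.231049 h⁻¹; fraction remaining f = e^(−kτ) = e^(−0.231049×4) ≈ 0.3969.
Each bolus raises the concentration by D/Vd = 295/124 ≈ 2.379 mg/L.
Steady-state trough Cmin,ss = C₀·f/(1−f) ≈ 2.379 × 0.3969/0.6031 ≈ 1.566 mg/L.
Trough 1.6 mg/L vs MEC 1 mg/L: adequate.

1.6 mg/L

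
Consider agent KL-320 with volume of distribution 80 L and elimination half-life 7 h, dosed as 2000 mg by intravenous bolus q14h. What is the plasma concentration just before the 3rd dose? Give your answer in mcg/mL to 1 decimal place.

f = (1/2)^(τ/t½) = (1/2)^(14/7) ≈ 0.2500.
C₀ = D/Vd = 2000/80 ≈ 25.000 mcg/mL.
Before the 3rd dose, 2 doses have been given. Superposition: Cmin = C₀·(f + f²).
≈ 25.000 × (0.2500 + 0.0625) ≈ 25.000 × 0.3125 ≈ 7.812 mcg/mL.

7.8 mcg/mL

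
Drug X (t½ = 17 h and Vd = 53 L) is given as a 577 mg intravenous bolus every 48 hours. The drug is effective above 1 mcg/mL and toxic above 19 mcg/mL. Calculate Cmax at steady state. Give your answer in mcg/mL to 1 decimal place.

k = ln2/t½ = ln2/17 ≈ 0.040773 h⁻¹; fraction remaining f = e^(−kτ) = e^(−0.040773×48) ≈ 0.1413.
At steady state, accumulation factor R = 1/(1 − e^(−kτ)) ≈ 1.1646.
Single-dose peak C₀ = D/Vd = 577/53 ≈ 10.887 mcg/mL.
Steady-state peak Cmax,ss = C₀·R ≈ 10.887 × 1.1646 ≈ 12.679 mcg/mL.
Peak 12.7 mcg/mL vs MTC 19 mcg/mL: below toxic threshold.

12.7 mcg/mL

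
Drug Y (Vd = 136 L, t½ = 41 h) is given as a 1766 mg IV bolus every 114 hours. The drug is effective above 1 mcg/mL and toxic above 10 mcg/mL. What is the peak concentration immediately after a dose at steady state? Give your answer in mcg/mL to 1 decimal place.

15.2 mcg/mL

k = ln2/t½ = ln2/41 ≈ 0.016906 h⁻¹; fraction remaining f = e^(−kτ) = e^(−0.016906×114) ≈ 0.1455.
Accumulation ratio R = 1/(1 − f) ≈ 1/0.8545 ≈ 1.1703.
Single-dose peak C₀ = D/Vd = 1766/136 ≈ 12.985 mcg/mL.
Steady-state peak Cmax,ss = C₀·R ≈ 12.985 × 1.1703 ≈ 15.196 mcg/mL.
Peak 15.2 mcg/mL vs MTC 10 mcg/mL: exceeds toxic threshold.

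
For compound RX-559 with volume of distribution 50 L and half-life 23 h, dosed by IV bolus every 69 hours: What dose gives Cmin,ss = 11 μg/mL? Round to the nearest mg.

3850 mg

τ/t½ = 69/23 ≈ 3, so f = (1/2)^(69/23) ≈ 0.125000.
Cmin,ss = (D/Vd)·f/(1−f), so D = Cmin,ss·Vd·(1−f)/f.
D = 11 × 50 × (1−f)/f ≈ 11 × 50 × 7.00000 ≈ 3850.00 mg.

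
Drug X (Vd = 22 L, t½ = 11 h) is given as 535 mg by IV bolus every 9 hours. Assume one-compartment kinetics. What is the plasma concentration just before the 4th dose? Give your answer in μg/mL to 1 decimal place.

f = (1/2)^(τ/t½) = (1/2)^(9/11) ≈ 0.5672.
C₀ = D/Vd = 535/22 ≈ 24.318 μg/mL.
Before the 4th dose, 3 doses have been given. Superposition: Cmin = C₀·(f + f² + … + f^3).
≈ 24.318 × (0.5672 + 0.3217 + 0.1825) ≈ 24.318 × 1.0714 ≈ 26.054 μg/mL.

26.1 μg/mL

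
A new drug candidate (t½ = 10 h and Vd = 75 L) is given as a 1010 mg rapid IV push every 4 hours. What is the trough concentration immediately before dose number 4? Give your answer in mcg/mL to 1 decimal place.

23.8 mcg/mL

f = (1/2)^(τ/t½) = (1/2)^(4/10) ≈ 0.7579.
C₀ = D/Vd = 1010/75 ≈ 13.467 mcg/mL.
Before the 4th dose, 3 doses have been given. Superposition: Cmin = C₀·(f + f² + … + f^3).
≈ 13.467 × (0.7579 + 0.5744 + 0.4353) ≈ 13.467 × 1.7676 ≈ 23.804 mcg/mL.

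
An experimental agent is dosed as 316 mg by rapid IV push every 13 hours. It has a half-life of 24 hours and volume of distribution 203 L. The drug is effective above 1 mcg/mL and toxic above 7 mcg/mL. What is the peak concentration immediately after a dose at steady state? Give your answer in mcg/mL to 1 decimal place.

5.0 mcg/mL

Over one 13-h interval, 13/24 ≈ 0.54167 half-lives elapse, leaving f ≈ 0.6870 of each dose.
At steady state, accumulation factor R = 1/(1 − e^(−kτ)) ≈ 3.1949.
Single-dose peak C₀ = D/Vd = 316/203 ≈ 1.557 mcg/mL.
Steady-state peak Cmax,ss = C₀·R ≈ 1.557 × 3.1949 ≈ 4.974 mcg/mL.
Peak 5.0 mcg/mL vs MTC 7 mcg/mL: below toxic threshold.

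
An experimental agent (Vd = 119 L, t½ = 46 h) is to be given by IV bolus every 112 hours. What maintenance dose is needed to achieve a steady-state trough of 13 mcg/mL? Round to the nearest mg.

τ/t½ = 112/46 ≈ 2.4348, so f = (1/2)^(112/46) ≈ 0.184951.
Cmin,ss = (D/Vd)·f/(1−f), so D = Cmin,ss·Vd·(1−f)/f.
D = 13 × 119 × (1−f)/f ≈ 13 × 119 × 4.40684 ≈ 6817.38 mg.

6817 mg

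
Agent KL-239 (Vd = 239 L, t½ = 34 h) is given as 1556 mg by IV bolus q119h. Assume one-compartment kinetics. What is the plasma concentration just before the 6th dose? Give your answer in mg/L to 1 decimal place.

f = (1/2)^(τ/t½) = (1/2)^(119/34) ≈ 0.0884.
C₀ = D/Vd = 1556/239 ≈ 6.510 mg/L.
Before the 6th dose, 5 doses have been given. Superposition: Cmin = C₀·(f + f² + … + f^5).
≈ 6.510 × (0.0884 + 0.0078 + 0.0007 + 0.0001 + 0.0000) ≈ 6.510 × 0.0970 ≈ 0.631 mg/L.

0.6 mg/L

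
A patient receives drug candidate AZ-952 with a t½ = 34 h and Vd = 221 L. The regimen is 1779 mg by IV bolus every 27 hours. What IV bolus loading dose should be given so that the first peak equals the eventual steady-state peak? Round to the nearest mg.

4203 mg

f = (1/2)^(27/34) ≈ 0.576696; accumulation ratio R = 1/(1−f) ≈ 2.36237.
Loading dose to hit Cmax,ss on first dose: D_load = D_maint·R ≈ 1779 × 2.36237 ≈ 4202.66 mg.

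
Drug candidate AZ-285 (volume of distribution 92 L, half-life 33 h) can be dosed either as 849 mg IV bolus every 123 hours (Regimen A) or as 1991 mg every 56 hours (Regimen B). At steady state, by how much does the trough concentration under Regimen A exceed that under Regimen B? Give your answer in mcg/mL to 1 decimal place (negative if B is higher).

Regimen A: f = (1/2)^(123/33) ≈ 0.0755; Cmin,ss = (849/92)·f/(1−f) ≈ 0.754 mcg/mL.
Regimen B: f = (1/2)^(56/33) ≈ 0.3084; Cmin,ss = (1991/92)·f/(1−f) ≈ 9.650 mcg/mL.
Difference ≈ 0.754 − 9.650 ≈ -8.896 mcg/mL.

-8.9 mcg/mL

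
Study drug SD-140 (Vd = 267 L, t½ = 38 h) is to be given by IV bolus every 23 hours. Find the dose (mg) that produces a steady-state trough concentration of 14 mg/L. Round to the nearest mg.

1948 mg

τ/t½ = 23/38 ≈ 0.60526, so f = (1/2)^(23/38) ≈ 0.657351.
Cmin,ss = (D/Vd)·f/(1−f), so D = Cmin,ss·Vd·(1−f)/f.
D = 14 × 267 × (1−f)/f ≈ 14 × 267 × 0.52126 ≈ 1948.47 mg.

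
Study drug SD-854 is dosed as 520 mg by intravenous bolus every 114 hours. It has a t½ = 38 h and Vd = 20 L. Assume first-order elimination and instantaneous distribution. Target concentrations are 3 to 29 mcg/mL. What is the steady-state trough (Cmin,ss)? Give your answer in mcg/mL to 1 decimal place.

3.7 mcg/mL

τ = 114 h = 3 half-lives, so f = (1/2)^3 = 0.125.
Accumulation ratio R = 1/(1 − f) = 1/0.875 = 8/7.
Single-dose peak C₀ = D/Vd = 520/20 = 26 mcg/mL.
Steady-state peak Cmax,ss = C₀·R = 26 × 8/7 ≈ 29.714 mcg/mL.
Steady-state trough Cmin,ss = Cmax,ss·f ≈ 29.714 × 0.125 ≈ 3.714 mcg/mL.
Trough 3.7 mcg/mL vs MEC 3 mcg/mL: adequate.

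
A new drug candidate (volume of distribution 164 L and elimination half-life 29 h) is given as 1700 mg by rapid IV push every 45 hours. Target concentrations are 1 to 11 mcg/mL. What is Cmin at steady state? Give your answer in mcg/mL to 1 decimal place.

5.4 mcg/mL

k = ln2/t½ = ln2/29 ≈ 0.023902 h⁻¹; fraction remaining f = e^(−kτ) = e^(−0.023902×45) ≈ 0.3411.
Single-dose peak C₀ = D/Vd = 1700/164 ≈ 10.366 mcg/mL.
Steady-state trough Cmin,ss = C₀·f/(1−f) ≈ 10.366 × 0.3411/0.6589 ≈ 5.366 mcg/mL.
Trough 5.4 mcg/mL vs MEC 1 mcg/mL: adequate.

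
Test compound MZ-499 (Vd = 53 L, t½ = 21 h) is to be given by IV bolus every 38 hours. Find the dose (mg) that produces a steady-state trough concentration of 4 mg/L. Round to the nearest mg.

531 mg

τ/t½ = 38/21 ≈ 1.8095, so f = (1/2)^(38/21) ≈ 0.285285.
Cmin,ss = (D/Vd)·f/(1−f), so D = Cmin,ss·Vd·(1−f)/f.
D = 4 × 53 × (1−f)/f ≈ 4 × 53 × 2.50527 ≈ 531.12 mg.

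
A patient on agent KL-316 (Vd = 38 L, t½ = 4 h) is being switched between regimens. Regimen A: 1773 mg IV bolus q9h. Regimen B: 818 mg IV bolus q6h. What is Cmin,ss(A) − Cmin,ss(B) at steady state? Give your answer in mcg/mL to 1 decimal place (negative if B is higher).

0.6 mcg/mL

Regimen A: f = (1/2)^(9/4) ≈ 0.2102; Cmin,ss = (1773/38)·f/(1−f) ≈ 12.418 mcg/mL.
Regimen B: f = (1/2)^(6/4) ≈ 0.3536; Cmin,ss = (818/38)·f/(1−f) ≈ 11.776 mcg/mL.
Difference ≈ 12.418 − 11.776 ≈ 0.642 mcg/mL.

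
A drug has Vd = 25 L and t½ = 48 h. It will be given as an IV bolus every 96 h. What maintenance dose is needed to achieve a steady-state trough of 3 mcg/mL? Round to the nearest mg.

τ/t½ = 96/48 ≈ 2, so f = (1/2)^(96/48) ≈ 0.250000.
Cmin,ss = (D/Vd)·f/(1−f), so D = Cmin,ss·Vd·(1−f)/f.
D = 3 × 25 × (1−f)/f ≈ 3 × 25 × 3.00000 ≈ 225.00 mg.

225 mg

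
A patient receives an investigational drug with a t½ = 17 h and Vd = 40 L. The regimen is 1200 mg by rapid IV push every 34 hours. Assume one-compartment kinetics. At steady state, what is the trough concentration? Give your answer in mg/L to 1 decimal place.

10.0 mg/L

τ = 34 h = 2 half-lives, so f = (1/2)^2 = 0.25.
At steady state, R = 1/(1 − 0.25) = 4/3.
Single-dose peak C₀ = D/Vd = 1200/40 = 30 mg/L.
Steady-state peak Cmax,ss = C₀·R = 30 × 4/3 ≈ 40.000 mg/L.
Steady-state trough Cmin,ss = Cmax,ss·f ≈ 40.000 × 0.25 ≈ 10.000 mg/L.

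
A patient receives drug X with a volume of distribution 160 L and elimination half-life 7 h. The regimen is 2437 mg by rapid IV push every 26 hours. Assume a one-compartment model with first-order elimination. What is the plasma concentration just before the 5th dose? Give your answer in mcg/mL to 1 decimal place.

1.3 mcg/mL

f = (1/2)^(τ/t½) = (1/2)^(26/7) ≈ 0.0762.
C₀ = D/Vd = 2437/160 ≈ 15.231 mcg/mL.
Before the 5th dose, 4 doses have been given. Superposition: Cmin = C₀·(f + f² + … + f^4).
≈ 15.231 × (0.0762 + 0.0058 + 0.0004 + 0.0000) ≈ 15.231 × 0.0824 ≈ 1.255 mcg/mL.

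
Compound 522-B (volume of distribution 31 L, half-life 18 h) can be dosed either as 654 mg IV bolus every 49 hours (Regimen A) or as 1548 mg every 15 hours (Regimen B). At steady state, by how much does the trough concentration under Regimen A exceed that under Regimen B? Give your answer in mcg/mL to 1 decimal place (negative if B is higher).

-60.1 mcg/mL

Regimen A: f = (1/2)^(49/18) ≈ 0.1515; Cmin,ss = (654/31)·f/(1−f) ≈ 3.767 mcg/mL.
Regimen B: f = (1/2)^(15/18) ≈ 0.5612; Cmin,ss = (1548/31)·f/(1−f) ≈ 63.865 mcg/mL.
Difference ≈ 3.767 − 63.865 ≈ -60.098 mcg/mL.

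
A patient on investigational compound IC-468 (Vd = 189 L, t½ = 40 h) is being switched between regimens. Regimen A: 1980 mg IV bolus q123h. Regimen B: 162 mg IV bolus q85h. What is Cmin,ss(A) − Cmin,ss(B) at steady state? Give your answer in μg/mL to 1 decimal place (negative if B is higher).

1.2 μg/mL

Regimen A: f = (1/2)^(123/40) ≈ 0.1187; Cmin,ss = (1980/189)·f/(1−f) ≈ 1.411 μg/mL.
Regimen B: f = (1/2)^(85/40) ≈ 0.2293; Cmin,ss = (162/189)·f/(1−f) ≈ 0.255 μg/mL.
Difference ≈ 1.411 − 0.255 ≈ 1.156 μg/mL.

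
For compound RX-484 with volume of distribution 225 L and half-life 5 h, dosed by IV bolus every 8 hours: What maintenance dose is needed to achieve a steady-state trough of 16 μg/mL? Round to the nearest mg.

τ/t½ = 8/5 ≈ 1.6, so f = (1/2)^(8/5) ≈ 0.329877.
Cmin,ss = (D/Vd)·f/(1−f), so D = Cmin,ss·Vd·(1−f)/f.
D = 16 × 225 × (1−f)/f ≈ 16 × 225 × 2.03143 ≈ 7313.15 mg.

7313 mg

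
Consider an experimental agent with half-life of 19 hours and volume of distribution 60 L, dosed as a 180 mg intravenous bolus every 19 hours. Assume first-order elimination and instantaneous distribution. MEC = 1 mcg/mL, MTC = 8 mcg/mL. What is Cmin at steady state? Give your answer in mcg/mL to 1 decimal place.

The dosing interval is 1 half-life, so f = 2^(−1) = 0.5.
At steady state, R = 1/(1 − 0.5) = 2/1.
Single-dose peak C₀ = D/Vd = 180/60 = 3 mcg/mL.
Steady-state peak Cmax,ss = C₀·R = 3 × 2/1 ≈ 6.000 mcg/mL.
Steady-state trough Cmin,ss = Cmax,ss·f ≈ 6.000 × 0.5 ≈ 3.000 mcg/mL.
Trough 3.0 mcg/mL vs MEC 1 mcg/mL: adequate.

3.0 mcg/mL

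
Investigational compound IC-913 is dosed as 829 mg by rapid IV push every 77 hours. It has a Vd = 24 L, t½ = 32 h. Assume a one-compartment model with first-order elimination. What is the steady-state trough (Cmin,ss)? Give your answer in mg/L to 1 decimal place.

8.0 mg/L

Over one 77-h interval, 77/32 ≈ 2.4062 half-lives elapse, leaving f ≈ 0.1886 of each dose.
Accumulation ratio R = 1/(1 − f) ≈ 1/0.8114 ≈ 1.2324.
Each bolus raises the concentration by D/Vd = 829/24 ≈ 34.542 mg/L.
Cmax,ss = C₀/(1 − f) ≈ 34.542/0.8114 ≈ 42.571 mg/L.
Steady-state trough Cmin,ss = Cmax,ss·f ≈ 42.571 × 0.1886 ≈ 8.029 mg/L.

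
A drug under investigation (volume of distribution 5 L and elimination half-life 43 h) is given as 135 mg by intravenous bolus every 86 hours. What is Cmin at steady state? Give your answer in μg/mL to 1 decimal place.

9.0 μg/mL

τ = 86 h = 2 half-lives, so f = (1/2)^2 = 0.25.
At steady state, R = 1/(1 − 0.25) = 4/3.
Single-dose peak C₀ = D/Vd = 135/5 = 27 μg/mL.
Steady-state peak Cmax,ss = C₀·R = 27 × 4/3 ≈ 36.000 μg/mL.
Steady-state trough Cmin,ss = Cmax,ss·f ≈ 36.000 × 0.25 ≈ 9.000 μg/mL.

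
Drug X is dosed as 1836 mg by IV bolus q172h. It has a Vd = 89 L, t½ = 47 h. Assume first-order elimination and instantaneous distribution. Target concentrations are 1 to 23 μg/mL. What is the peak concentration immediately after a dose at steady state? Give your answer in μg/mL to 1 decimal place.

τ/t½ = 172/47 ≈ 3.6596, so fraction remaining f = (1/2)^(172/47) ≈ 0.0791.
At steady state, accumulation factor R = 1/(1 − e^(−kτ)) ≈ 1.0859.
Each bolus raises the concentration by D/Vd = 1836/89 ≈ 20.629 μg/mL.
Steady-state peak Cmax,ss = C₀·R ≈ 20.629 × 1.0859 ≈ 22.401 μg/mL.
Peak 22.4 μg/mL vs MTC 23 μg/mL: below toxic threshold.

22.4 μg/mL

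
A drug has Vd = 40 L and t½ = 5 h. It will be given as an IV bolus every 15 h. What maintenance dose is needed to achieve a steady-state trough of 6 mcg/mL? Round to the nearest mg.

1680 mg

τ/t½ = 15/5 ≈ 3, so f = (1/2)^(15/5) ≈ 0.125000.
Cmin,ss = (D/Vd)·f/(1−f), so D = Cmin,ss·Vd·(1−f)/f.
D = 6 × 40 × (1−f)/f ≈ 6 × 40 × 7.00000 ≈ 1680.00 mg.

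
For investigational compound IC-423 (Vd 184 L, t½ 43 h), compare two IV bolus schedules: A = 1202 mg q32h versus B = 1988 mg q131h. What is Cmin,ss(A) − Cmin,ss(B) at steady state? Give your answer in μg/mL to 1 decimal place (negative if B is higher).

8.2 μg/mL

Regimen A: f = (1/2)^(32/43) ≈ 0.5970; Cmin,ss = (1202/184)·f/(1−f) ≈ 9.677 μg/mL.
Regimen B: f = (1/2)^(131/43) ≈ 0.1210; Cmin,ss = (1988/184)·f/(1−f) ≈ 1.487 μg/mL.
Difference ≈ 9.677 − 1.487 ≈ 8.190 μg/mL.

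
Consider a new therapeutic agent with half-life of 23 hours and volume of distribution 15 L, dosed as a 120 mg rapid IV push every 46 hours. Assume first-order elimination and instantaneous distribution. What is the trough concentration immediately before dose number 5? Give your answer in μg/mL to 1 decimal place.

f = (1/2)^(τ/t½) = (1/2)^(46/23) ≈ 0.2500.
C₀ = D/Vd = 120/15 ≈ 8.000 μg/mL.
Before the 5th dose, 4 doses have been given. Superposition: Cmin = C₀·(f + f² + … + f^4).
≈ 8.000 × (0.2500 + 0.0625 + 0.0156 + 0.0039) ≈ 8.000 × 0.3320 ≈ 2.656 μg/mL.

2.7 μg/mL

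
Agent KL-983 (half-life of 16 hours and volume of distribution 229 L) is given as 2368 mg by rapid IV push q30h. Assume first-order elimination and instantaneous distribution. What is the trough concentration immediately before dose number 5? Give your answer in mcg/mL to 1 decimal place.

f = (1/2)^(τ/t½) = (1/2)^(30/16) ≈ 0.2726.
C₀ = D/Vd = 2368/229 ≈ 10.341 mcg/mL.
Before the 5th dose, 4 doses have been given. Superposition: Cmin = C₀·(f + f² + … + f^4).
≈ 10.341 × (0.2726 + 0.0743 + 0.0203 + 0.0055) ≈ 10.341 × 0.3727 ≈ 3.854 mcg/mL.

3.9 mcg/mL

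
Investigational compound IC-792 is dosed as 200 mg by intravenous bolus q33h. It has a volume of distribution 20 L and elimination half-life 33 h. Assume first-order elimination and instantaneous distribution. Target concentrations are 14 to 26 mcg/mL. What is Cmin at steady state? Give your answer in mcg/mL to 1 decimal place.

10.0 mcg/mL

The dosing interval is 1 half-life, so f = 2^(−1) = 0.5.
At steady state, R = 1/(1 − 0.5) = 2/1.
Single-dose peak C₀ = D/Vd = 200/20 = 10 mcg/mL.
Steady-state peak Cmax,ss = C₀·R = 10 × 2/1 ≈ 20.000 mcg/mL.
Steady-state trough Cmin,ss = Cmax,ss·f ≈ 20.000 × 0.5 ≈ 10.000 mcg/mL.
Trough 10.0 mcg/mL vs MEC 14 mcg/mL: subtherapeutic.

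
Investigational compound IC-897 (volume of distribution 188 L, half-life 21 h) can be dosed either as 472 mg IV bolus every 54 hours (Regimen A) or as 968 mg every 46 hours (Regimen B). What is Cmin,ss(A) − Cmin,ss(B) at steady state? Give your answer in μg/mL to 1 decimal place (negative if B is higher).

Regimen A: f = (1/2)^(54/21) ≈ 0.1682; Cmin,ss = (472/188)·f/(1−f) ≈ 0.508 μg/mL.
Regimen B: f = (1/2)^(46/21) ≈ 0.2191; Cmin,ss = (968/188)·f/(1−f) ≈ 1.445 μg/mL.
Difference ≈ 0.508 − 1.445 ≈ -0.937 μg/mL.

-0.9 μg/mL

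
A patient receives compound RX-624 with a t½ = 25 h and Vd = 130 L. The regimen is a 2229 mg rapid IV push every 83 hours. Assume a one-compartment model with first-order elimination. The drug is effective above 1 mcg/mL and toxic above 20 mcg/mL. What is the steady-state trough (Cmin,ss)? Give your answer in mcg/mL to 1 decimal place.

1.9 mcg/mL

k = ln2/t½ = ln2/25 ≈ 0.027726 h⁻¹; fraction remaining f = e^(−kτ) = e^(−0.027726×83) ≈ 0.1001.
Accumulation ratio R = 1/(1 − f) ≈ 1/0.8999 ≈ 1.1112.
Each bolus raises the concentration by D/Vd = 2229/130 ≈ 17.146 mcg/mL.
Steady-state peak Cmax,ss = C₀·R ≈ 17.146 × 1.1112 ≈ 19.053 mcg/mL.
One interval later, Cmin,ss = Cmax,ss·e^(−kτ) ≈ 19.053 × 0.1001 ≈ 1.907 mcg/mL.
Trough 1.9 mcg/mL vs MEC 1 mcg/mL: adequate.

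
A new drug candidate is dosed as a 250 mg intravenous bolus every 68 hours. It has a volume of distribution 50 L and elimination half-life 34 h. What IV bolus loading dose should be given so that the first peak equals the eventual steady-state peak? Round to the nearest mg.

333 mg

f = (1/2)^(68/34) ≈ 0.250000; accumulation ratio R = 1/(1−f) ≈ 1.33333.
Loading dose to hit Cmax,ss on first dose: D_load = D_maint·R ≈ 250 × 1.33333 ≈ 333.33 mg.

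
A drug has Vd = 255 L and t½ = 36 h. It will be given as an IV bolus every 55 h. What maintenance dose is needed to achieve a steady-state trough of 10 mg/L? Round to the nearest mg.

τ/t½ = 55/36 ≈ 1.5278, so f = (1/2)^(55/36) ≈ 0.346811.
Cmin,ss = (D/Vd)·f/(1−f), so D = Cmin,ss·Vd·(1−f)/f.
D = 10 × 255 × (1−f)/f ≈ 10 × 255 × 1.88341 ≈ 4802.70 mg.

4803 mg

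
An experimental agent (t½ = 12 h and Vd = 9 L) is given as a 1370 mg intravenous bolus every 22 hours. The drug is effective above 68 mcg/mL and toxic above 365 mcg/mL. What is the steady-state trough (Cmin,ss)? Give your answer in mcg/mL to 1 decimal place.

59.4 mcg/mL

Over one 22-h interval, 22/12 ≈ 1.8333 half-lives elapse, leaving f ≈ 0.2806 of each dose.
At steady state, accumulation factor R = 1/(1 − e^(−kτ)) ≈ 1.3900.
Single-dose peak C₀ = D/Vd = 1370/9 ≈ 152.222 mcg/mL.
Cmax,ss = C₀/(1 − f) ≈ 152.222/0.7194 ≈ 211.596 mcg/mL.
Steady-state trough Cmin,ss = Cmax,ss·f ≈ 211.596 × 0.2806 ≈ 59.374 mcg/mL.
Trough 59.4 mcg/mL vs MEC 68 mcg/mL: subtherapeutic.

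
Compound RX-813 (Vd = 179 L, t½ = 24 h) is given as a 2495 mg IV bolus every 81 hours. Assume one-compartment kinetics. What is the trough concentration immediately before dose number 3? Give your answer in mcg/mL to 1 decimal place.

1.5 mcg/mL

f = (1/2)^(τ/t½) = (1/2)^(81/24) ≈ 0.0964.
C₀ = D/Vd = 2495/179 ≈ 13.939 mcg/mL.
Before the 3rd dose, 2 doses have been given. Superposition: Cmin = C₀·(f + f²).
≈ 13.939 × (0.0964 + 0.0093) ≈ 13.939 × 0.1057 ≈ 1.473 mcg/mL.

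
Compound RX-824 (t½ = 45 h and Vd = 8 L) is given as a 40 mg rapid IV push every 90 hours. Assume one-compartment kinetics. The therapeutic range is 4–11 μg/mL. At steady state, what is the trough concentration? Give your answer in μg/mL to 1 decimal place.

τ = 90 h = 2 half-lives, so f = (1/2)^2 = 0.25.
Accumulation ratio R = 1/(1 − f) = 1/0.75 = 4/3.
Single-dose peak C₀ = D/Vd = 40/8 = 5 μg/mL.
Steady-state peak Cmax,ss = C₀·R = 5 × 4/3 ≈ 6.667 μg/mL.
Steady-state trough Cmin,ss = Cmax,ss·f ≈ 6.667 × 0.25 ≈ 1.667 μg/mL.
Trough 1.7 μg/mL vs MEC 4 μg/mL: subtherapeutic.

1.7 μg/mL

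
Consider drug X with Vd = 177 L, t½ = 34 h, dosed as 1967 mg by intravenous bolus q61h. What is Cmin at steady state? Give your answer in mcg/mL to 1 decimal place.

4.5 mcg/mL

k = ln2/t½ = ln2/34 ≈ 0.020387 h⁻¹; fraction remaining f = e^(−kτ) = e^(−0.020387×61) ≈ 0.2883.
At steady state, accumulation factor R = 1/(1 − e^(−kτ)) ≈ 1.4051.
Single-dose peak C₀ = D/Vd = 1967/177 ≈ 11.113 mcg/mL.
Steady-state peak Cmax,ss = C₀·R ≈ 11.113 × 1.4051 ≈ 15.615 mcg/mL.
One interval later, Cmin,ss = Cmax,ss·e^(−kτ) ≈ 15.615 × 0.2883 ≈ 4.502 mcg/mL.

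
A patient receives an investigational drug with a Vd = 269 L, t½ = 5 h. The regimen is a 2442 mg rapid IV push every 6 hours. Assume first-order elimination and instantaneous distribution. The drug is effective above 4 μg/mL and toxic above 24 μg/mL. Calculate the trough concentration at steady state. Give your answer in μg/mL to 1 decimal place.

7.0 μg/mL

k = ln2/t½ = ln2/5 ≈ 0.138629 h⁻¹; fraction remaining f = e^(−kτ) = e^(−0.138629×6) ≈ 0.4353.
At steady state, accumulation factor R = 1/(1 − e^(−kτ)) ≈ 1.7709.
Single-dose peak C₀ = D/Vd = 2442/269 ≈ 9.078 μg/mL.
Steady-state peak Cmax,ss = C₀·R ≈ 9.078 × 1.7709 ≈ 16.076 μg/mL.
One interval later, Cmin,ss = Cmax,ss·e^(−kτ) ≈ 16.076 × 0.4353 ≈ 6.998 μg/mL.
Trough 7.0 μg/mL vs MEC 4 μg/mL: adequate.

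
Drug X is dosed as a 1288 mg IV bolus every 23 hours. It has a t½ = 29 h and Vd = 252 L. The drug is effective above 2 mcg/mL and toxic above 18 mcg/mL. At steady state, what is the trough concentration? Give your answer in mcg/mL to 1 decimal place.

7.0 mcg/mL

k = ln2/t½ = ln2/29 ≈ 0.023902 h⁻¹; fraction remaining f = e^(−kτ) = e^(−0.023902×23) ≈ 0.5771.
At steady state, accumulation factor R = 1/(1 − e^(−kτ)) ≈ 2.3646.
Single-dose peak C₀ = D/Vd = 1288/252 ≈ 5.111 mcg/mL.
Steady-state peak Cmax,ss = C₀·R ≈ 5.111 × 2.3646 ≈ 12.085 mcg/mL.
One interval later, Cmin,ss = Cmax,ss·e^(−kτ) ≈ 12.085 × 0.5771 ≈ 6.974 mcg/mL.
Trough 7.0 mcg/mL vs MEC 2 mcg/mL: adequate.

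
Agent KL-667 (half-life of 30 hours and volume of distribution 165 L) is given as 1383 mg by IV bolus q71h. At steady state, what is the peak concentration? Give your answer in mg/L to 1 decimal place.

10.4 mg/L

τ/t½ = 71/30 ≈ 2.3667, so fraction remaining f = (1/2)^(71/30) ≈ 0.1939.
Accumulation ratio R = 1/(1 − f) ≈ 1/0.8061 ≈ 1.2405.
Each bolus raises the concentration by D/Vd = 1383/165 ≈ 8.382 mg/L.
Steady-state peak Cmax,ss = C₀·R ≈ 8.382 × 1.2405 ≈ 10.398 mg/L.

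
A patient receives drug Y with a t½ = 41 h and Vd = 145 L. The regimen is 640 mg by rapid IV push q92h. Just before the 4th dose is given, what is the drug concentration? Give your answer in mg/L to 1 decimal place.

f = (1/2)^(τ/t½) = (1/2)^(92/41) ≈ 0.2111.
C₀ = D/Vd = 640/145 ≈ 4.414 mg/L.
Before the 4th dose, 3 doses have been given. Superposition: Cmin = C₀·(f + f² + … + f^3).
≈ 4.414 × (0.2111 + 0.0446 + 0.0094) ≈ 4.414 × 0.2651 ≈ 1.170 mg/L.

1.2 mg/L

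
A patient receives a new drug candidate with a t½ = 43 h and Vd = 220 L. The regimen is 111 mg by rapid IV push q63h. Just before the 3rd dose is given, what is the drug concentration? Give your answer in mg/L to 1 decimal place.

0.2 mg/L

f = (1/2)^(τ/t½) = (1/2)^(63/43) ≈ 0.3622.
C₀ = D/Vd = 111/220 ≈ 0.505 mg/L.
Before the 3rd dose, 2 doses have been given. Superposition: Cmin = C₀·(f + f²).
≈ 0.505 × (0.3622 + 0.1312) ≈ 0.505 × 0.4934 ≈ 0.249 mg/L.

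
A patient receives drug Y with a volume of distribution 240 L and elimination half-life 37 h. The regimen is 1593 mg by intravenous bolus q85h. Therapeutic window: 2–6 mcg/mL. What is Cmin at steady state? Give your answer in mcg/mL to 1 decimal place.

Over one 85-h interval, 85/37 ≈ 2.2973 half-lives elapse, leaving f ≈ 0.2034 of each dose.
Accumulation ratio R = 1/(1 − f) ≈ 1/0.7966 ≈ 1.2553.
Single-dose peak C₀ = D/Vd = 1593/240 ≈ 6.638 mcg/mL.
Steady-state peak Cmax,ss = C₀·R ≈ 6.638 × 1.2553 ≈ 8.333 mcg/mL.
One interval later, Cmin,ss = Cmax,ss·e^(−kτ) ≈ 8.333 × 0.2034 ≈ 1.695 mcg/mL.
Trough 1.7 mcg/mL vs MEC 2 mcg/mL: subtherapeutic.

1.7 mcg/mL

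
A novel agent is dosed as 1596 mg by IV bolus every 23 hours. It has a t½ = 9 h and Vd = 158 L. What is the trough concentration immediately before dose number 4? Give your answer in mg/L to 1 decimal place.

f = (1/2)^(τ/t½) = (1/2)^(23/9) ≈ 0.1701.
C₀ = D/Vd = 1596/158 ≈ 10.101 mg/L.
Before the 4th dose, 3 doses have been given. Superposition: Cmin = C₀·(f + f² + … + f^3).
≈ 10.101 × (0.1701 + 0.0289 + 0.0049) ≈ 10.101 × 0.2039 ≈ 2.060 mg/L.

2.1 mg/L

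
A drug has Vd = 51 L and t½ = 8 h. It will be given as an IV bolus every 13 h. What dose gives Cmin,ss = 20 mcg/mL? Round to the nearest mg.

τ/t½ = 13/8 ≈ 1.625, so f = (1/2)^(13/8) ≈ 0.324210.
Cmin,ss = (D/Vd)·f/(1−f), so D = Cmin,ss·Vd·(1−f)/f.
D = 20 × 51 × (1−f)/f ≈ 20 × 51 × 2.08442 ≈ 2126.11 mg.

2126 mg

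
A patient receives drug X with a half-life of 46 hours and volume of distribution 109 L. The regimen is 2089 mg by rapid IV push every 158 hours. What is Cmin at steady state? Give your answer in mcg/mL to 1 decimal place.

2.0 mcg/mL

τ/t½ = 158/46 ≈ 3.4348, so fraction remaining f = (1/2)^(158/46) ≈ 0.0925.
At steady state, accumulation factor R = 1/(1 − e^(−kτ)) ≈ 1.1019.
Single-dose peak C₀ = D/Vd = 2089/109 ≈ 19.165 mcg/mL.
Steady-state peak Cmax,ss = C₀·R ≈ 19.165 × 1.1019 ≈ 21.118 mcg/mL.
Steady-state trough Cmin,ss = Cmax,ss·f ≈ 21.118 × 0.0925 ≈ 1.953 mcg/mL.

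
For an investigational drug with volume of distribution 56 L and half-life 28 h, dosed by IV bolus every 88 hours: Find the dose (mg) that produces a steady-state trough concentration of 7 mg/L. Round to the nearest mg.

3070 mg

τ/t½ = 88/28 ≈ 3.1429, so f = (1/2)^(88/28) ≈ 0.113215.
Cmin,ss = (D/Vd)·f/(1−f), so D = Cmin,ss·Vd·(1−f)/f.
D = 7 × 56 × (1−f)/f ≈ 7 × 56 × 7.83275 ≈ 3070.44 mg.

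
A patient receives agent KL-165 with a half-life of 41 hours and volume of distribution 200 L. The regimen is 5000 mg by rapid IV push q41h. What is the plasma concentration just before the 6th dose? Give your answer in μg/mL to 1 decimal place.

24.2 μg/mL

f = (1/2)^(τ/t½) = (1/2)^(41/41) ≈ 0.5000.
C₀ = D/Vd = 5000/200 ≈ 25.000 μg/mL.
Before the 6th dose, 5 doses have been given. Superposition: Cmin = C₀·(f + f² + … + f^5).
≈ 25.000 × (0.5000 + 0.2500 + 0.1250 + 0.0625 + 0.0313) ≈ 25.000 × 0.9688 ≈ 24.220 μg/mL.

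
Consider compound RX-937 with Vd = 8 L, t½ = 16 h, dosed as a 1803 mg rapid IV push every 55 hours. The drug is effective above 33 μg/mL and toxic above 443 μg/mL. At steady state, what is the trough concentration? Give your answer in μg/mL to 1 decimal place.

22.9 μg/mL

k = ln2/t½ = ln2/16 ≈ 0.043322 h⁻¹; fraction remaining f = e^(−kτ) = e^(−0.043322×55) ≈ 0.0923.
Accumulation ratio R = 1/(1 − f) ≈ 1/0.9077 ≈ 1.1017.
Each bolus raises the concentration by D/Vd = 1803/8 ≈ 225.375 μg/mL.
Cmax,ss = C₀/(1 − f) ≈ 225.375/0.9077 ≈ 248.292 μg/mL.
Steady-state trough Cmin,ss = Cmax,ss·f ≈ 248.292 × 0.0923 ≈ 22.917 μg/mL.
Trough 22.9 μg/mL vs MEC 33 μg/mL: subtherapeutic.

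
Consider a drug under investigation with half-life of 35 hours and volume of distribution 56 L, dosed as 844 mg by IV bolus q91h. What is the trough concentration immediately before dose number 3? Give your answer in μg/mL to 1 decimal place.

2.9 μg/mL

f = (1/2)^(τ/t½) = (1/2)^(91/35) ≈ 0.1649.
C₀ = D/Vd = 844/56 ≈ 15.071 μg/mL.
Before the 3rd dose, 2 doses have been given. Superposition: Cmin = C₀·(f + f²).
≈ 15.071 × (0.1649 + 0.0272) ≈ 15.071 × 0.1921 ≈ 2.895 μg/mL.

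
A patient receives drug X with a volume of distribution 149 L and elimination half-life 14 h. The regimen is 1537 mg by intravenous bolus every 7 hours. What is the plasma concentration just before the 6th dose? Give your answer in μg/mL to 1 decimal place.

20.5 μg/mL

f = (1/2)^(τ/t½) = (1/2)^(7/14) ≈ 0.7071.
C₀ = D/Vd = 1537/149 ≈ 10.315 μg/mL.
Before the 6th dose, 5 doses have been given. Superposition: Cmin = C₀·(f + f² + … + f^5).
≈ 10.315 × (0.7071 + 0.5000 + 0.3535 + 0.2500 + 0.1768) ≈ 10.315 × 1.9874 ≈ 20.500 μg/mL.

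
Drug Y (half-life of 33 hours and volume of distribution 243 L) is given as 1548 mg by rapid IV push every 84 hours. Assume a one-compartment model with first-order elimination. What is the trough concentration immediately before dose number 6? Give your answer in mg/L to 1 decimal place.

1.3 mg/L

f = (1/2)^(τ/t½) = (1/2)^(84/33) ≈ 0.1713.
C₀ = D/Vd = 1548/243 ≈ 6.370 mg/L.
Before the 6th dose, 5 doses have been given. Superposition: Cmin = C₀·(f + f² + … + f^5).
≈ 6.370 × (0.1713 + 0.0293 + 0.0050 + 0.0009 + 0.0001) ≈ 6.370 × 0.2066 ≈ 1.316 mg/L.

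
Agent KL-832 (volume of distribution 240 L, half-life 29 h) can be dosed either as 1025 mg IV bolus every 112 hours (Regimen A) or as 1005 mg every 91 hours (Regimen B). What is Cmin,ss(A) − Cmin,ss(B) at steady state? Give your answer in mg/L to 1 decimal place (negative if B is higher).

-0.2 mg/L

Regimen A: f = (1/2)^(112/29) ≈ 0.0688; Cmin,ss = (1025/240)·f/(1−f) ≈ 0.316 mg/L.
Regimen B: f = (1/2)^(91/29) ≈ 0.1136; Cmin,ss = (1005/240)·f/(1−f) ≈ 0.537 mg/L.
Difference ≈ 0.316 − 0.537 ≈ -0.221 mg/L.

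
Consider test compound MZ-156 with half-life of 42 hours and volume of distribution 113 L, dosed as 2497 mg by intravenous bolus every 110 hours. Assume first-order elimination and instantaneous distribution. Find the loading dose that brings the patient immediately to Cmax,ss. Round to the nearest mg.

2982 mg

f = (1/2)^(110/42) ≈ 0.162775; accumulation ratio R = 1/(1−f) ≈ 1.19442.
Loading dose to hit Cmax,ss on first dose: D_load = D_maint·R ≈ 2497 × 1.19442 ≈ 2982.47 mg.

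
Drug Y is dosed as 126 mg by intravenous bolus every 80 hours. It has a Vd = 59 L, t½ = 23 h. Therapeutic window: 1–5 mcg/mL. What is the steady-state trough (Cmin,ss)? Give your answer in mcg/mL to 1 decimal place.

k = ln2/t½ = ln2/23 ≈ 0.030137 h⁻¹; fraction remaining f = e^(−kτ) = e^(−0.030137×80) ≈ 0.0897.
Single-dose peak C₀ = D/Vd = 126/59 ≈ 2.136 mcg/mL.
Steady-state trough Cmin,ss = C₀·f/(1−f) ≈ 2.136 × 0.0897/0.9103 ≈ 0.210 mcg/mL.
Trough 0.2 mcg/mL vs MEC 1 mcg/mL: subtherapeutic.

0.2 mcg/mL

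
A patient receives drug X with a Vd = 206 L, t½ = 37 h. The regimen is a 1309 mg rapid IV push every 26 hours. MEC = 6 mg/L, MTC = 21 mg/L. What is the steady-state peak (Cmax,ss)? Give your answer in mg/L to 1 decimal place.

16.5 mg/L

k = ln2/t½ = ln2/37 ≈ 0.018734 h⁻¹; fraction remaining f = e^(−kτ) = e^(−0.018734×26) ≈ 0.6144.
Accumulation ratio R = 1/(1 − f) ≈ 1/0.3856 ≈ 2.5934.
Single-dose peak C₀ = D/Vd = 1309/206 ≈ 6.354 mg/L.
Cmax,ss = C₀/(1 − f) ≈ 6.354/0.3856 ≈ 16.478 mg/L.
Peak 16.5 mg/L vs MTC 21 mg/L: below toxic threshold.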